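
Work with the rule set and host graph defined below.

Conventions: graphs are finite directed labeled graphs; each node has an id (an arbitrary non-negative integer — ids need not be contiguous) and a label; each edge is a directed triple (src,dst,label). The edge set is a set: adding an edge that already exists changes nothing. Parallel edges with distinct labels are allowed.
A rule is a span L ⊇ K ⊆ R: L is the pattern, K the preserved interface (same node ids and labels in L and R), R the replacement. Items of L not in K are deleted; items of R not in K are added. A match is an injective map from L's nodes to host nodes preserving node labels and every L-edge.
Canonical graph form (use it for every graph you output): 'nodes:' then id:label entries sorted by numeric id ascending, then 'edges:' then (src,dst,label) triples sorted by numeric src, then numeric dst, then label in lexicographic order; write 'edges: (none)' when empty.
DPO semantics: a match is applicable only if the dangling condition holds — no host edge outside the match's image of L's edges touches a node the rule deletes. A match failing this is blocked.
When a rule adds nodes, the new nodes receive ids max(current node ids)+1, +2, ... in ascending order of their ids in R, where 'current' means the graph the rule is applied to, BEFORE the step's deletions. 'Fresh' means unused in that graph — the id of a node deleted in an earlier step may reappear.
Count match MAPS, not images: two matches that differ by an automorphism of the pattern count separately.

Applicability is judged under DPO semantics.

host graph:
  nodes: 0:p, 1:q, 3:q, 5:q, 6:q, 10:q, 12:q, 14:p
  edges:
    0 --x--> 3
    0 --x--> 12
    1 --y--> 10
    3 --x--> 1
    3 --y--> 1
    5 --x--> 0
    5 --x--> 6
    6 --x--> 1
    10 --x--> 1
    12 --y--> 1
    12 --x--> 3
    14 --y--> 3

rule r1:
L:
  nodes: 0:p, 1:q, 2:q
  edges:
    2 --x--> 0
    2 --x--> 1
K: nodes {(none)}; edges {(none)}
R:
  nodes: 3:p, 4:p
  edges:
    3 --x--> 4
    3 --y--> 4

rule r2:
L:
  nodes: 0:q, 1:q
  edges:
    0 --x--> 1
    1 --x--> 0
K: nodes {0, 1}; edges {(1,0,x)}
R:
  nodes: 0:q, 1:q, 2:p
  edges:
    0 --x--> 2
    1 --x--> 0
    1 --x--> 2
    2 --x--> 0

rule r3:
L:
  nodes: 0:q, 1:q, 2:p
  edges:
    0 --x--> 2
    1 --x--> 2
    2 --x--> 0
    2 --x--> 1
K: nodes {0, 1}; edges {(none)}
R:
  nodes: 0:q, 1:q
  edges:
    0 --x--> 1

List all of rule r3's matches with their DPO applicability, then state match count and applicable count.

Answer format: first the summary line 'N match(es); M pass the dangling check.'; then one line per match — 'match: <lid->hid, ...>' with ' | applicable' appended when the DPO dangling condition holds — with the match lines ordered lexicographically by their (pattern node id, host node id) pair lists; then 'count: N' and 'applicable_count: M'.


0 match(es); 0 pass the dangling check.
count: 0
applicable_count: 0


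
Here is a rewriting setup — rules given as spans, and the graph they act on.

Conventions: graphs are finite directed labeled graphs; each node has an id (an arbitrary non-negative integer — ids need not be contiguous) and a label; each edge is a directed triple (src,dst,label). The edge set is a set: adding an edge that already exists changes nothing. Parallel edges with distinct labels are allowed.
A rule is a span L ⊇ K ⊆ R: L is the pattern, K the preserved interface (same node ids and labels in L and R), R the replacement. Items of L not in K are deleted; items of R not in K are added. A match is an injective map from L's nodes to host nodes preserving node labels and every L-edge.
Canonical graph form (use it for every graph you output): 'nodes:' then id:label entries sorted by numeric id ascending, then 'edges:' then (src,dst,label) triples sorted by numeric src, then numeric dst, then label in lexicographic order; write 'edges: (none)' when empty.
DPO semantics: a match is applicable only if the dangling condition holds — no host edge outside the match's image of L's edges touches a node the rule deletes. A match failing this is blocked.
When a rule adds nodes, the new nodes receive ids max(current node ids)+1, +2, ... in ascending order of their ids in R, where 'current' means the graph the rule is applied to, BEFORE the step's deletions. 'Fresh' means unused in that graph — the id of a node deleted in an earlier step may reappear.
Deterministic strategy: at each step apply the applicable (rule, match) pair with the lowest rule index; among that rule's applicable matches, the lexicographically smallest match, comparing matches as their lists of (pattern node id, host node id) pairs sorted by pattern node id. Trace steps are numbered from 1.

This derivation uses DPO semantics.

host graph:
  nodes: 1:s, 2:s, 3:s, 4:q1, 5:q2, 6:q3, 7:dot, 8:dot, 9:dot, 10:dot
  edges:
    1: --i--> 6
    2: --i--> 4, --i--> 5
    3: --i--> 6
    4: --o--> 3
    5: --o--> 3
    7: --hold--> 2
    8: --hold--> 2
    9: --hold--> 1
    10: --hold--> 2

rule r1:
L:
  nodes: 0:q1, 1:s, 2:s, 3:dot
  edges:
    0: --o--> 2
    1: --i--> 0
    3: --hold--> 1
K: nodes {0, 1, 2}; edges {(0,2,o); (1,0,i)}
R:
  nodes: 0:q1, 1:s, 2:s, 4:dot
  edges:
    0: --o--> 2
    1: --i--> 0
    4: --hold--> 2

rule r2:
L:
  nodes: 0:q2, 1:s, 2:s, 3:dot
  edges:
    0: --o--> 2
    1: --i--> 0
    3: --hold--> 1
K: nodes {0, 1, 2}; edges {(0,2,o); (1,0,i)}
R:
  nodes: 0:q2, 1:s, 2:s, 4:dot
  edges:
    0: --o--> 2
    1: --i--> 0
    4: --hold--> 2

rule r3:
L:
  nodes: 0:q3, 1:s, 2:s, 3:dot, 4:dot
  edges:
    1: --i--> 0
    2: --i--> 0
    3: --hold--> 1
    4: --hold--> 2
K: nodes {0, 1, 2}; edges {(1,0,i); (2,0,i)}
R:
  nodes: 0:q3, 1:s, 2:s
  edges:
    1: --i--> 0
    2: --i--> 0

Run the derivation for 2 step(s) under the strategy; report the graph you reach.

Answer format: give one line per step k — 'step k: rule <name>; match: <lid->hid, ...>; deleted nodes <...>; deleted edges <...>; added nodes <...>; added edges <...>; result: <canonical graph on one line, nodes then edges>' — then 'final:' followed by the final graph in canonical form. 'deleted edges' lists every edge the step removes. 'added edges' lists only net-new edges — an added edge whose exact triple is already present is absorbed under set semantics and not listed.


step 1: rule r1; match: 0->4, 1->2, 2->3, 3->7; deleted nodes 7; deleted edges (7,2,hold); added nodes 11; added edges (11,3,hold); result: nodes: 1:s, 2:s, 3:s, 4:q1, 5:q2, 6:q3, 8:dot, 9:dot, 10:dot, 11:dot edges: (1,6,i); (2,4,i); (2,5,i); (3,6,i); (4,3,o); (5,3,o); (8,2,hold); (9,1,hold); (10,2,hold); (11,3,hold)
step 2: rule r1; match: 0->4, 1->2, 2->3, 3->8; deleted nodes 8; deleted edges (8,2,hold); added nodes 12; added edges (12,3,hold); result: nodes: 1:s, 2:s, 3:s, 4:q1, 5:q2, 6:q3, 9:dot, 10:dot, 11:dot, 12:dot edges: (1,6,i); (2,4,i); (2,5,i); (3,6,i); (4,3,o); (5,3,o); (9,1,hold); (10,2,hold); (11,3,hold); (12,3,hold)
final:
nodes: 1:s, 2:s, 3:s, 4:q1, 5:q2, 6:q3, 9:dot, 10:dot, 11:dot, 12:dot
edges: (1,6,i); (2,4,i); (2,5,i); (3,6,i); (4,3,o); (5,3,o); (9,1,hold); (10,2,hold); (11,3,hold); (12,3,hold)


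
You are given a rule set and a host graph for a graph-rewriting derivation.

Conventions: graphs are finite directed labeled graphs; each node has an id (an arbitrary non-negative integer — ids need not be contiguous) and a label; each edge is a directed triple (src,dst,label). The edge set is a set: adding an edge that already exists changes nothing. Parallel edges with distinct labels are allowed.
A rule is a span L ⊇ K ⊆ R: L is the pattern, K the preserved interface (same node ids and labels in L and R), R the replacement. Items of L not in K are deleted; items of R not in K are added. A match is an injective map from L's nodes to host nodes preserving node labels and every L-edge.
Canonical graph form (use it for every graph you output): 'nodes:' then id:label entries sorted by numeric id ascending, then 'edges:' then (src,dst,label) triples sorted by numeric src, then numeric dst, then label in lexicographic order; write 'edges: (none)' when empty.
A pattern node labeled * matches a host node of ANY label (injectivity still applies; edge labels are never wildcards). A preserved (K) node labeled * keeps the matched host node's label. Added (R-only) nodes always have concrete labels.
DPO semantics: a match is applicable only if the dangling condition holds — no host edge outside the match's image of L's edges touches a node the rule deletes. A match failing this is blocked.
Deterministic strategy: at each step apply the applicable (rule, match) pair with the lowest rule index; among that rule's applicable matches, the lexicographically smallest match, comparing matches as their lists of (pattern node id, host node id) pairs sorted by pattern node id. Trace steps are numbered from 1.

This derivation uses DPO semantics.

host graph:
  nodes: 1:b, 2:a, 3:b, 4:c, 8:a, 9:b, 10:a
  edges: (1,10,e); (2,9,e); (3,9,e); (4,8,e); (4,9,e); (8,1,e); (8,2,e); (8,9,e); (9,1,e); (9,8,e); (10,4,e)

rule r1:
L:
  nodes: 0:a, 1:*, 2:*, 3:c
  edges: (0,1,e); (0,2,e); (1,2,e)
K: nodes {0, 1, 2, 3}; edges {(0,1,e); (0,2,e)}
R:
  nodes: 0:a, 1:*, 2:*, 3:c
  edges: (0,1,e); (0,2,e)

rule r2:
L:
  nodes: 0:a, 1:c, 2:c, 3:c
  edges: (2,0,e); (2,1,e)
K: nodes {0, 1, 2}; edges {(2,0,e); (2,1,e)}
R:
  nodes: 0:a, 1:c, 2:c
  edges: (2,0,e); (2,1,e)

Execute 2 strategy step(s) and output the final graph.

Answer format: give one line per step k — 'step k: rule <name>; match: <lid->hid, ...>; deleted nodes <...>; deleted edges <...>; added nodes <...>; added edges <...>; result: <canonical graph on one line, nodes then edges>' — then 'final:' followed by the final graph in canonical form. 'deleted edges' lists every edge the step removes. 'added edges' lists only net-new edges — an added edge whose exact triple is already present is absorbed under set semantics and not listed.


step 1: rule r1; match: 0->8, 1->2, 2->9, 3->4; deleted nodes (none); deleted edges (2,9,e); added nodes (none); added edges (none); result: nodes: 1:b, 2:a, 3:b, 4:c, 8:a, 9:b, 10:a edges: (1,10,e); (3,9,e); (4,8,e); (4,9,e); (8,1,e); (8,2,e); (8,9,e); (9,1,e); (9,8,e); (10,4,e)
step 2: rule r1; match: 0->8, 1->9, 2->1, 3->4; deleted nodes (none); deleted edges (9,1,e); added nodes (none); added edges (none); result: nodes: 1:b, 2:a, 3:b, 4:c, 8:a, 9:b, 10:a edges: (1,10,e); (3,9,e); (4,8,e); (4,9,e); (8,1,e); (8,2,e); (8,9,e); (9,8,e); (10,4,e)
final:
nodes: 1:b, 2:a, 3:b, 4:c, 8:a, 9:b, 10:a
edges: (1,10,e); (3,9,e); (4,8,e); (4,9,e); (8,1,e); (8,2,e); (8,9,e); (9,8,e); (10,4,e)


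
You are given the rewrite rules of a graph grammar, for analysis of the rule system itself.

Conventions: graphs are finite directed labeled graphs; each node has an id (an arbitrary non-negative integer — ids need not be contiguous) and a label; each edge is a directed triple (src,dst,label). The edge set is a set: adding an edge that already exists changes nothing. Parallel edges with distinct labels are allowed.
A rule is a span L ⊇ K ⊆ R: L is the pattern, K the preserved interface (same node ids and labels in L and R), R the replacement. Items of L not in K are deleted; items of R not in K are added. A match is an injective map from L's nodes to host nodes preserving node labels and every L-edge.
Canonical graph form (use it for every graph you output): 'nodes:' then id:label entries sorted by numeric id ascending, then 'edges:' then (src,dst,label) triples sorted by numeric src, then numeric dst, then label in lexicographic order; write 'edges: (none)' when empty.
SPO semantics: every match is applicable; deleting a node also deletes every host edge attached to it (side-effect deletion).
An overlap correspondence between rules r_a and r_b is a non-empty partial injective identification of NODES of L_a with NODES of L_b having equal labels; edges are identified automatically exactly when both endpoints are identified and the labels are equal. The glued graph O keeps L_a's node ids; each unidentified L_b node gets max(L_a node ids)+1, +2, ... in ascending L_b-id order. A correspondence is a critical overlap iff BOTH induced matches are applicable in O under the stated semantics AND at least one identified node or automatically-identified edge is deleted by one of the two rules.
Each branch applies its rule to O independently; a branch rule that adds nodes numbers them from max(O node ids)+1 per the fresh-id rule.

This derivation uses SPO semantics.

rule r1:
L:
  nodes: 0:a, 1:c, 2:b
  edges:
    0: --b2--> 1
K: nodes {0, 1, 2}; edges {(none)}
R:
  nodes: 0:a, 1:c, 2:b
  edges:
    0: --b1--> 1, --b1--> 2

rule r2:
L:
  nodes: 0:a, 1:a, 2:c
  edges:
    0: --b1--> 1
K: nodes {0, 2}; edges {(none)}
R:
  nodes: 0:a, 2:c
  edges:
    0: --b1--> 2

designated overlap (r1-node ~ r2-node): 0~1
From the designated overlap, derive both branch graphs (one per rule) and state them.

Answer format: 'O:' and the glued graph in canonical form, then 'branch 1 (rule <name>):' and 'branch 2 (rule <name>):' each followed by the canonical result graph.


O:
nodes: 0:a, 1:c, 2:b, 3:a, 4:c
edges: (0,1,b2); (3,0,b1)
branch 1 (rule r1):
nodes: 0:a, 1:c, 2:b, 3:a, 4:c
edges: (0,1,b1); (0,2,b1); (3,0,b1)
branch 2 (rule r2):
nodes: 1:c, 2:b, 3:a, 4:c
edges: (3,4,b1)


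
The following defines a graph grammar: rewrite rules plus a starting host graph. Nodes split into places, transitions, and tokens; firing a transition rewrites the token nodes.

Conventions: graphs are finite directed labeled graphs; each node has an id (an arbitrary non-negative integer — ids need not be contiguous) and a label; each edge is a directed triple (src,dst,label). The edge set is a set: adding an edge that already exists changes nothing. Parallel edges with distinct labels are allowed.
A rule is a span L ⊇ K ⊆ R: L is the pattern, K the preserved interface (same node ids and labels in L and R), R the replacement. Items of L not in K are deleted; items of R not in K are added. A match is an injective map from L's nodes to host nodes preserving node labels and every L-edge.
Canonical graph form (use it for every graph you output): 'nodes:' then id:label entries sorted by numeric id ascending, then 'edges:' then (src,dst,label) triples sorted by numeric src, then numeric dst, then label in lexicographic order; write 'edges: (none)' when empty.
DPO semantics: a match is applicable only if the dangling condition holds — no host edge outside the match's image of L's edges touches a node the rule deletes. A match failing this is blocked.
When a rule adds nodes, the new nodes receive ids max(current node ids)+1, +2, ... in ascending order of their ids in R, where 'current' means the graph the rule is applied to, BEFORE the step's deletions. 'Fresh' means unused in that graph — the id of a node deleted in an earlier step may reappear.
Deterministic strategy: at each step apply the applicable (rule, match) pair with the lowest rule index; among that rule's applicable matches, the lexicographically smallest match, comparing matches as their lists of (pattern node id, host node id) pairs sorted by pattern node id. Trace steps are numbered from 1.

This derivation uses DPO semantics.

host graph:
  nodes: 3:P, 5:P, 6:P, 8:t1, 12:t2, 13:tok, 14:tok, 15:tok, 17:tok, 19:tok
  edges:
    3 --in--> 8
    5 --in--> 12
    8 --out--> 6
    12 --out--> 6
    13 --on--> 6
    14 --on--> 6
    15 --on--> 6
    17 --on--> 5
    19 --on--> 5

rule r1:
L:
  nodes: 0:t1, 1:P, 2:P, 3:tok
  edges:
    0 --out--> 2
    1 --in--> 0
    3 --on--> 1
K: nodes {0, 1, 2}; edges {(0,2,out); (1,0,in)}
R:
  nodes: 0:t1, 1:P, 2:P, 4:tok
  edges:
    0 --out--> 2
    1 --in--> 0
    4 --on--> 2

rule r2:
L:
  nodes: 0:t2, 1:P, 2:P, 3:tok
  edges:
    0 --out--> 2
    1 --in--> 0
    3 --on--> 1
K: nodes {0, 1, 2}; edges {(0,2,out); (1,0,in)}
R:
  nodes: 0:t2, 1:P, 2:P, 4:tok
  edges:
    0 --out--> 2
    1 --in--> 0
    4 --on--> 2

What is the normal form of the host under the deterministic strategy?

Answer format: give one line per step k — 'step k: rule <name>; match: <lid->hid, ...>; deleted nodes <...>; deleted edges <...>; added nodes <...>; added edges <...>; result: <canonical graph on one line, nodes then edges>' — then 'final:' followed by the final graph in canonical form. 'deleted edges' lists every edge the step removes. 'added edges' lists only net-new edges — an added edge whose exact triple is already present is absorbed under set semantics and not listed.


step 1: rule r2; match: 0->12, 1->5, 2->6, 3->17; deleted nodes 17; deleted edges (17,5,on); added nodes 20; added edges (20,6,on); result: nodes: 3:P, 5:P, 6:P, 8:t1, 12:t2, 13:tok, 14:tok, 15:tok, 19:tok, 20:tok edges: (3,8,in); (5,12,in); (8,6,out); (12,6,out); (13,6,on); (14,6,on); (15,6,on); (19,5,on); (20,6,on)
step 2: rule r2; match: 0->12, 1->5, 2->6, 3->19; deleted nodes 19; deleted edges (19,5,on); added nodes 21; added edges (21,6,on); result: nodes: 3:P, 5:P, 6:P, 8:t1, 12:t2, 13:tok, 14:tok, 15:tok, 20:tok, 21:tok edges: (3,8,in); (5,12,in); (8,6,out); (12,6,out); (13,6,on); (14,6,on); (15,6,on); (20,6,on); (21,6,on)
final:
nodes: 3:P, 5:P, 6:P, 8:t1, 12:t2, 13:tok, 14:tok, 15:tok, 20:tok, 21:tok
edges: (3,8,in); (5,12,in); (8,6,out); (12,6,out); (13,6,on); (14,6,on); (15,6,on); (20,6,on); (21,6,on)


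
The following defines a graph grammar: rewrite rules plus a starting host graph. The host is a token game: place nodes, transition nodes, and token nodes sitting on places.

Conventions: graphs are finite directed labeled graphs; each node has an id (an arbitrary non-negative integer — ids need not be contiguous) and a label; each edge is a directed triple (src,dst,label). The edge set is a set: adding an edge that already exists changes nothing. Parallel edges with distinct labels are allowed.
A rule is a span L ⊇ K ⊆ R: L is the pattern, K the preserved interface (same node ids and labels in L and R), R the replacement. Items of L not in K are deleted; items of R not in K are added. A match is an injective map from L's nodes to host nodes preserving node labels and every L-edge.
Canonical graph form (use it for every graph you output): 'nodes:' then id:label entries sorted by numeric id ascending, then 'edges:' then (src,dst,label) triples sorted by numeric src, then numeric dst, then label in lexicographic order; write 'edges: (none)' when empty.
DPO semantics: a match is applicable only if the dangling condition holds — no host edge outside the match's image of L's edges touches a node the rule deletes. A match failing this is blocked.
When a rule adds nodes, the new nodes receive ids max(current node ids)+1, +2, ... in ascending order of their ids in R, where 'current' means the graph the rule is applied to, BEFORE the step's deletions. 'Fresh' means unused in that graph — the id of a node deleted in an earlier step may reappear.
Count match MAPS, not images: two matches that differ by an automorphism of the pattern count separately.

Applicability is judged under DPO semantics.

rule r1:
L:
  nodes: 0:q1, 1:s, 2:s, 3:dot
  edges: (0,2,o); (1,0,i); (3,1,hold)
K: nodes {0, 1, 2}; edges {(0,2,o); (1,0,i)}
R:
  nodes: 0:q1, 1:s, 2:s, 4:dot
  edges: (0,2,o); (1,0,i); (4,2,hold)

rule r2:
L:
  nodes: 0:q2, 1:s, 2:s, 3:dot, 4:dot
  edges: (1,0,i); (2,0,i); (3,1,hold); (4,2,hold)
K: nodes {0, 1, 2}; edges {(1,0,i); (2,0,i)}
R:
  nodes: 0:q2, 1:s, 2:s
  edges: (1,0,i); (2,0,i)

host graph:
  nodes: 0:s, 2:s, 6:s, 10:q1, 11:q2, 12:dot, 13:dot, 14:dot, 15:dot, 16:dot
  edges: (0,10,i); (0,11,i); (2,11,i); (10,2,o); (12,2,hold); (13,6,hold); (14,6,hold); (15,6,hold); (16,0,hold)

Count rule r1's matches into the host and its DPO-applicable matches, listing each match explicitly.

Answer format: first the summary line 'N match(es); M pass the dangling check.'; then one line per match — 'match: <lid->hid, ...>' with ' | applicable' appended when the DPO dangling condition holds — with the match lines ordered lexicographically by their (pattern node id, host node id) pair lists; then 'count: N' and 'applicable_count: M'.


1 match(es); 1 pass the dangling check.
match: 0->10, 1->0, 2->2, 3->16 | applicable
count: 1
applicable_count: 1


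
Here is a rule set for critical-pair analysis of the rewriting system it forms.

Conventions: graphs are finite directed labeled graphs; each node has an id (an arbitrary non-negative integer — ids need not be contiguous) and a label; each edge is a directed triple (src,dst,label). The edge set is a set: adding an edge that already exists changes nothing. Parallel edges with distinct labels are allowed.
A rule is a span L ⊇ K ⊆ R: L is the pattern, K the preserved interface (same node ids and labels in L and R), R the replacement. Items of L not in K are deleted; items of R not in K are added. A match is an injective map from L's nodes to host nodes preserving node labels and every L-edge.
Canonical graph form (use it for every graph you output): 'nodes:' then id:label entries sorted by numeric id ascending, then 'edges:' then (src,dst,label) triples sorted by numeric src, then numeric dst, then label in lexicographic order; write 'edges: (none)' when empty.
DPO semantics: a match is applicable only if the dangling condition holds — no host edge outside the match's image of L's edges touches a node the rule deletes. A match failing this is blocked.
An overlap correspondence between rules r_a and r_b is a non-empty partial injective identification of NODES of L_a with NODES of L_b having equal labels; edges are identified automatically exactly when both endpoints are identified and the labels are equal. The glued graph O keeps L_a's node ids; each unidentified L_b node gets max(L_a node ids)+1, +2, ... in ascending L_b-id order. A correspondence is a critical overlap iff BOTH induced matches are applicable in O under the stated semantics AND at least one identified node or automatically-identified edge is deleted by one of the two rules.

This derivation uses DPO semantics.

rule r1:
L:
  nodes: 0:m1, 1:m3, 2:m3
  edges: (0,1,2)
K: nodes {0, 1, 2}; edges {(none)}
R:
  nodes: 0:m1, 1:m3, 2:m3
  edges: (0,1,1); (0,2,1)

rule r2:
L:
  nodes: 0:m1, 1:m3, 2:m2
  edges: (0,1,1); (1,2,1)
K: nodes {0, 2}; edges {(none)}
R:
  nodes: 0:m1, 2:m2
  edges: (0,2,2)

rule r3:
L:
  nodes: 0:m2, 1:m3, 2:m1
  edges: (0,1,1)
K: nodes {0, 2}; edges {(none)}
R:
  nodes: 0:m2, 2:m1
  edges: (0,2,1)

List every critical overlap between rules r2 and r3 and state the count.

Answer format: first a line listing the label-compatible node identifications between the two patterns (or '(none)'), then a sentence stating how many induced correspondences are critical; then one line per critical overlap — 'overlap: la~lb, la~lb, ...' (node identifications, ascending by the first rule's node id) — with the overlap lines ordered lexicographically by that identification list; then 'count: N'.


label-compatible node identifications between L(r2) and L(r3): 0~2, 1~1, 2~0
0 of the induced correspondences are critical overlaps of r2 and r3.
count: 0


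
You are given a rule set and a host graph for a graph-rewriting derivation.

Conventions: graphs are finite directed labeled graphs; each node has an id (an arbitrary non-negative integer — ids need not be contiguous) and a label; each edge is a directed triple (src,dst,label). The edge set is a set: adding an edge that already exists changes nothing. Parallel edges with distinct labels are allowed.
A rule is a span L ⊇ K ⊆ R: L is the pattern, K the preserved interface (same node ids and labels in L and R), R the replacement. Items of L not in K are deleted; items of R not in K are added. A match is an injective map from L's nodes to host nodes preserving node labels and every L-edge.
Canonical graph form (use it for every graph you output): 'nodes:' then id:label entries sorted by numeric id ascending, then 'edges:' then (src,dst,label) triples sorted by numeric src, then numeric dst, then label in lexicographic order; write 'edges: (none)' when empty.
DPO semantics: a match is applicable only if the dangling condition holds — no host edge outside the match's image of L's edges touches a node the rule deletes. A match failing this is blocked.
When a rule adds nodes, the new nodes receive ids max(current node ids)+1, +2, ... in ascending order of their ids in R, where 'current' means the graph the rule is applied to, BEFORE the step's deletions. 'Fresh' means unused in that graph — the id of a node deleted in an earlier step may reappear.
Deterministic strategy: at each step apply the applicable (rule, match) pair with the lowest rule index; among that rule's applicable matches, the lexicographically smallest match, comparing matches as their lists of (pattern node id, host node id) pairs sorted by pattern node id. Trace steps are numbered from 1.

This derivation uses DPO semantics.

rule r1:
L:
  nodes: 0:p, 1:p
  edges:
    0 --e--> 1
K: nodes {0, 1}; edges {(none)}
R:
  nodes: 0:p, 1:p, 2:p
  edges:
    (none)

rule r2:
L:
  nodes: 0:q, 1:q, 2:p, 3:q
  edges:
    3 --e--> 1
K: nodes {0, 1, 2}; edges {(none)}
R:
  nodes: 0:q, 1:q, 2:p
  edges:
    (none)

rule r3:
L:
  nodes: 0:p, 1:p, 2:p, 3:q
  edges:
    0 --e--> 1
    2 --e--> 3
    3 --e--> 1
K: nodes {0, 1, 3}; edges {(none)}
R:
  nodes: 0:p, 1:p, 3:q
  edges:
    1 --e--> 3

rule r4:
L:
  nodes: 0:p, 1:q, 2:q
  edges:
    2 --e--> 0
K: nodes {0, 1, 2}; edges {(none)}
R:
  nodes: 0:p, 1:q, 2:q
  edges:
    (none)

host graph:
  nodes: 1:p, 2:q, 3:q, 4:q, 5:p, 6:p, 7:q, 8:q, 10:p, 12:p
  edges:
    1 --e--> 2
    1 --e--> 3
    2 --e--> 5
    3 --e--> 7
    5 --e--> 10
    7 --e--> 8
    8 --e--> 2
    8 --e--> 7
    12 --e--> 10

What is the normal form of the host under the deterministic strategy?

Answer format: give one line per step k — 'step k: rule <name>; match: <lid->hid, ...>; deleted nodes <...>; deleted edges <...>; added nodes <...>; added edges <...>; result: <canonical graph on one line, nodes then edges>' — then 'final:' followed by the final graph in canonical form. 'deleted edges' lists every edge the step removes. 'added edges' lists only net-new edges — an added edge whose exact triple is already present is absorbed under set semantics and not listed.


step 1: rule r1; match: 0->5, 1->10; deleted nodes (none); deleted edges (5,10,e); added nodes 13; added edges (none); result: nodes: 1:p, 2:q, 3:q, 4:q, 5:p, 6:p, 7:q, 8:q, 10:p, 12:p, 13:p edges: (1,2,e); (1,3,e); (2,5,e); (3,7,e); (7,8,e); (8,2,e); (8,7,e); (12,10,e)
step 2: rule r1; match: 0->12, 1->10; deleted nodes (none); deleted edges (12,10,e); added nodes 14; added edges (none); result: nodes: 1:p, 2:q, 3:q, 4:q, 5:p, 6:p, 7:q, 8:q, 10:p, 12:p, 13:p, 14:p edges: (1,2,e); (1,3,e); (2,5,e); (3,7,e); (7,8,e); (8,2,e); (8,7,e)
step 3: rule r4; match: 0->5, 1->3, 2->2; deleted nodes (none); deleted edges (2,5,e); added nodes (none); added edges (none); result: nodes: 1:p, 2:q, 3:q, 4:q, 5:p, 6:p, 7:q, 8:q, 10:p, 12:p, 13:p, 14:p edges: (1,2,e); (1,3,e); (3,7,e); (7,8,e); (8,2,e); (8,7,e)
final:
nodes: 1:p, 2:q, 3:q, 4:q, 5:p, 6:p, 7:q, 8:q, 10:p, 12:p, 13:p, 14:p
edges: (1,2,e); (1,3,e); (3,7,e); (7,8,e); (8,2,e); (8,7,e)


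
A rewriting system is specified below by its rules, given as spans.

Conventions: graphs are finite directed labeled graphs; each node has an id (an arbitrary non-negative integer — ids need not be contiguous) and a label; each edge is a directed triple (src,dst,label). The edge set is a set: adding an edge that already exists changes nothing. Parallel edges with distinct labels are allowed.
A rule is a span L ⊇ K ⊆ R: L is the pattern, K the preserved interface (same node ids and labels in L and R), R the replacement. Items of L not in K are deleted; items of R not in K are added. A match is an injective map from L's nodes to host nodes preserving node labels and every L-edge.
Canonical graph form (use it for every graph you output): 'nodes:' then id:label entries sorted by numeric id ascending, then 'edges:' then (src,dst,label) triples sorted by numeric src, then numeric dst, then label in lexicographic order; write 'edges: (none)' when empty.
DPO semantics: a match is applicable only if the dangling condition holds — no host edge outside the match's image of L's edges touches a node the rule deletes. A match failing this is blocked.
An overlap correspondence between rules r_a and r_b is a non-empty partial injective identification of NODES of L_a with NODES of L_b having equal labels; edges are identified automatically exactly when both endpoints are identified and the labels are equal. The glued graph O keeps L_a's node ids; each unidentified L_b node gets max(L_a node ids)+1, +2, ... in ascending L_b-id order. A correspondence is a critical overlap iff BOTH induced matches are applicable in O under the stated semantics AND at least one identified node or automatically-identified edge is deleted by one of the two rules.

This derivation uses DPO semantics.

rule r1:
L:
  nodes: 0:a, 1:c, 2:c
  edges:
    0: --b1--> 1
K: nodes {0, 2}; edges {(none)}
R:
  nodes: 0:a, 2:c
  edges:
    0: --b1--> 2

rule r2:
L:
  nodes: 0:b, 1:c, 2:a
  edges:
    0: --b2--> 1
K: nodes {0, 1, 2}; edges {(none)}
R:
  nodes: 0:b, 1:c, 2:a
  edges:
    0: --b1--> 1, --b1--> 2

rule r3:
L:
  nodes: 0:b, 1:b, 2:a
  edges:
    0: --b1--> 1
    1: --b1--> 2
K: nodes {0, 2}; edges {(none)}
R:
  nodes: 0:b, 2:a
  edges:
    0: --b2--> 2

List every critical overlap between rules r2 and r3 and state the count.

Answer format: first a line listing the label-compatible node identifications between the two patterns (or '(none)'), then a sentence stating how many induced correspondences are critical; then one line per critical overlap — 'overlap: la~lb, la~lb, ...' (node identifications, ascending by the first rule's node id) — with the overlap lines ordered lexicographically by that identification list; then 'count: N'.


label-compatible node identifications between L(r2) and L(r3): 0~0, 0~1, 2~2
0 of the induced correspondences are critical overlaps of r2 and r3.
count: 0


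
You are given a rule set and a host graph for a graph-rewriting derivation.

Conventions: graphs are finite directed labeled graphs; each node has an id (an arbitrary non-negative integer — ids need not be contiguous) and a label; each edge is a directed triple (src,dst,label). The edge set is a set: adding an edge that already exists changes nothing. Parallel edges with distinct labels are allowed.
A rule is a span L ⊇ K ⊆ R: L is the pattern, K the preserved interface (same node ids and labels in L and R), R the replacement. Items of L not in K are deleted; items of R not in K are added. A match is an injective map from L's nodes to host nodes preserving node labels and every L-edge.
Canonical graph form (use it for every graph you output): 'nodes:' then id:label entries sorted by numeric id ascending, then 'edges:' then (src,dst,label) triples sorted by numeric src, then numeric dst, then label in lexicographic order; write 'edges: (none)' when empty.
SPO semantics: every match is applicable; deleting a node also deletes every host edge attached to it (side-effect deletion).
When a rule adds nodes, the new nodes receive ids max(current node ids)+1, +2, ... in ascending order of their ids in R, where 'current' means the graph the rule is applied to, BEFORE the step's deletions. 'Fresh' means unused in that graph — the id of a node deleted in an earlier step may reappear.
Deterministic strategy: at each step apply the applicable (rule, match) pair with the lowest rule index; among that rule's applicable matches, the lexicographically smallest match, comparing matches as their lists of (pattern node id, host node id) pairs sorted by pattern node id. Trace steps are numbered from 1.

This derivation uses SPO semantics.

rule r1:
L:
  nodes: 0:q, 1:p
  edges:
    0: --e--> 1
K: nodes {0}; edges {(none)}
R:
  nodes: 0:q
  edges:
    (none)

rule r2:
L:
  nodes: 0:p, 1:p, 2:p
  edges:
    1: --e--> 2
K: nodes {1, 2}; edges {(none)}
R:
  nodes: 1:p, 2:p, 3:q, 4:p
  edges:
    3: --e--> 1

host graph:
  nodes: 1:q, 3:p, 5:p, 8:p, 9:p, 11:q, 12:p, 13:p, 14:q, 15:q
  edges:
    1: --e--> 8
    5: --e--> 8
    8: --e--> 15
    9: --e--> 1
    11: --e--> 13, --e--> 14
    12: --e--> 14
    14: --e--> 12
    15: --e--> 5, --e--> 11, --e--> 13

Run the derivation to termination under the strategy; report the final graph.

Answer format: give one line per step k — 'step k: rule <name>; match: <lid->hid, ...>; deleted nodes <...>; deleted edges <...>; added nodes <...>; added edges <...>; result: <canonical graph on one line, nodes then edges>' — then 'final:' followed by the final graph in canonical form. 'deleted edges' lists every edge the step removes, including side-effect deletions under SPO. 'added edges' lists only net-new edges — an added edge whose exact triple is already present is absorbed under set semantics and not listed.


step 1: rule r1; match: 0->1, 1->8; deleted nodes 8; deleted edges (1,8,e); (5,8,e); (8,15,e); added nodes (none); added edges (none); result: nodes: 1:q, 3:p, 5:p, 9:p, 11:q, 12:p, 13:p, 14:q, 15:q edges: (9,1,e); (11,13,e); (11,14,e); (12,14,e); (14,12,e); (15,5,e); (15,11,e); (15,13,e)
step 2: rule r1; match: 0->11, 1->13; deleted nodes 13; deleted edges (11,13,e); (15,13,e); added nodes (none); added edges (none); result: nodes: 1:q, 3:p, 5:p, 9:p, 11:q, 12:p, 14:q, 15:q edges: (9,1,e); (11,14,e); (12,14,e); (14,12,e); (15,5,e); (15,11,e)
step 3: rule r1; match: 0->14, 1->12; deleted nodes 12; deleted edges (12,14,e); (14,12,e); added nodes (none); added edges (none); result: nodes: 1:q, 3:p, 5:p, 9:p, 11:q, 14:q, 15:q edges: (9,1,e); (11,14,e); (15,5,e); (15,11,e)
step 4: rule r1; match: 0->15, 1->5; deleted nodes 5; deleted edges (15,5,e); added nodes (none); added edges (none); result: nodes: 1:q, 3:p, 9:p, 11:q, 14:q, 15:q edges: (9,1,e); (11,14,e); (15,11,e)
final:
nodes: 1:q, 3:p, 9:p, 11:q, 14:q, 15:q
edges: (9,1,e); (11,14,e); (15,11,e)


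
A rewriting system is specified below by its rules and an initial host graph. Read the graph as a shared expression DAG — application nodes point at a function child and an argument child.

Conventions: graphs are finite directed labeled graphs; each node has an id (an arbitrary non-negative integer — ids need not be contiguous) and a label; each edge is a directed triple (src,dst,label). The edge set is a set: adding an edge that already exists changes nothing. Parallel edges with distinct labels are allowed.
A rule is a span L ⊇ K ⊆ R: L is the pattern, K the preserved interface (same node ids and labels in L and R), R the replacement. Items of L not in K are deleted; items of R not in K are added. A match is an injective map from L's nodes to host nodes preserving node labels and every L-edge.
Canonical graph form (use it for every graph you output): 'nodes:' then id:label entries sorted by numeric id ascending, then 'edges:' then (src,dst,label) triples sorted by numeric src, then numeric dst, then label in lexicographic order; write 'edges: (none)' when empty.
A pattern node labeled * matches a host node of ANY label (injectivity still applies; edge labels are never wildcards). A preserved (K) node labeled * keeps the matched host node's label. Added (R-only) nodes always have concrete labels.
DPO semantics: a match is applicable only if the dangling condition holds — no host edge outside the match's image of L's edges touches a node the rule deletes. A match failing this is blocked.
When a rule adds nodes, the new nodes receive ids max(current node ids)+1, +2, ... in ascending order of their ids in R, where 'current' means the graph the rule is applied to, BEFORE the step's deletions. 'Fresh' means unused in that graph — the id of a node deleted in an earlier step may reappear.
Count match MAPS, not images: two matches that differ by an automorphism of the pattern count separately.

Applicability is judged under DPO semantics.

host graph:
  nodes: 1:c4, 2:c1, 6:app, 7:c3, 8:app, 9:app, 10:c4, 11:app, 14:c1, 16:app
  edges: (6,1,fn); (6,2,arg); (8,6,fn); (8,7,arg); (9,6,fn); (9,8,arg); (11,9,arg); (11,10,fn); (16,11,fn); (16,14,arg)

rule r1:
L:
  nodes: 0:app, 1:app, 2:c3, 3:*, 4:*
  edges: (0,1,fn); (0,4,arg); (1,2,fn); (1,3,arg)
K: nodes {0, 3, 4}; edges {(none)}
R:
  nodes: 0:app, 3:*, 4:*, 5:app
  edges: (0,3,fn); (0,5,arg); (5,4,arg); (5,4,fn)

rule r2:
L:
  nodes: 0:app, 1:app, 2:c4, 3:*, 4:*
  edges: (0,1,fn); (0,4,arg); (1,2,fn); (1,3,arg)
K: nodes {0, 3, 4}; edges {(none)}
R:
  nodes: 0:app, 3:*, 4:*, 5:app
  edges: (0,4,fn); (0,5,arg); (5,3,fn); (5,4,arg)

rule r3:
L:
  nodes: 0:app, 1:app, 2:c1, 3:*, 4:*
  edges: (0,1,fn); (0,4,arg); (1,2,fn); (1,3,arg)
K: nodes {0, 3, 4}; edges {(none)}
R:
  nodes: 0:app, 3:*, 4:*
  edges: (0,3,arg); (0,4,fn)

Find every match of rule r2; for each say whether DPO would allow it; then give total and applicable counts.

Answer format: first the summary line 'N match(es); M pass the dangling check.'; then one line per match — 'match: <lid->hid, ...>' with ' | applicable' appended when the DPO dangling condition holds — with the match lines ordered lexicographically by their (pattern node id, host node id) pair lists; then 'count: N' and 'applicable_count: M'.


3 match(es); 1 pass the dangling check.
match: 0->8, 1->6, 2->1, 3->2, 4->7
match: 0->9, 1->6, 2->1, 3->2, 4->8
match: 0->16, 1->11, 2->10, 3->9, 4->14 | applicable
count: 3
applicable_count: 1


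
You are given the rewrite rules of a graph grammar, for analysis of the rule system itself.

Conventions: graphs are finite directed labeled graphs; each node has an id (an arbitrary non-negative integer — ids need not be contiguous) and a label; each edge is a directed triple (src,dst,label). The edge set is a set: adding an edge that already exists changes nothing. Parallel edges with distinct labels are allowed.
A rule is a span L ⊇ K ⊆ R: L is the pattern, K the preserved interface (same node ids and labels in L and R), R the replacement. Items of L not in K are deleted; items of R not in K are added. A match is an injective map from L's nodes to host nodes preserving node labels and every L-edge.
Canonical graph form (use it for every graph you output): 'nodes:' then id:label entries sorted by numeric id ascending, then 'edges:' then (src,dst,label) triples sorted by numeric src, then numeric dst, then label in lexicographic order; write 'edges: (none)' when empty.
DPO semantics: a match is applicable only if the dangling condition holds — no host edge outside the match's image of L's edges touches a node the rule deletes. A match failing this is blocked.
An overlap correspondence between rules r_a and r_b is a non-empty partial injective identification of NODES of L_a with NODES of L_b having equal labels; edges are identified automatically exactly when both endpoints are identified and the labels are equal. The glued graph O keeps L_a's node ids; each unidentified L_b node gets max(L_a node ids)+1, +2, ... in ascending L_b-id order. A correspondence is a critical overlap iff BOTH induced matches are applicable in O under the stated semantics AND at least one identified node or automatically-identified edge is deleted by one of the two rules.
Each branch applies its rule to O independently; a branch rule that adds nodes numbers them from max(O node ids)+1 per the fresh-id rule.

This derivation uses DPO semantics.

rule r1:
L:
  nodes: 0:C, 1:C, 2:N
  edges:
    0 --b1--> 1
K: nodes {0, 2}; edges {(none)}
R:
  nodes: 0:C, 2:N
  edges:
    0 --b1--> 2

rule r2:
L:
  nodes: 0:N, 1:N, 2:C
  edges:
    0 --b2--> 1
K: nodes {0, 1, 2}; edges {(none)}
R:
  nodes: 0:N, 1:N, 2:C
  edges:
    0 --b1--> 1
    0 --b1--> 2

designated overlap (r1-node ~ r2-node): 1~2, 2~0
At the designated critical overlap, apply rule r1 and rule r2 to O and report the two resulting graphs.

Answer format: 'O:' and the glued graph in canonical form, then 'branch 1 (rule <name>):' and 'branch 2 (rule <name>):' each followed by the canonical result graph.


O:
nodes: 0:C, 1:C, 2:N, 3:N
edges: (0,1,b1); (2,3,b2)
branch 1 (rule r1):
nodes: 0:C, 2:N, 3:N
edges: (0,2,b1); (2,3,b2)
branch 2 (rule r2):
nodes: 0:C, 1:C, 2:N, 3:N
edges: (0,1,b1); (2,1,b1); (2,3,b1)


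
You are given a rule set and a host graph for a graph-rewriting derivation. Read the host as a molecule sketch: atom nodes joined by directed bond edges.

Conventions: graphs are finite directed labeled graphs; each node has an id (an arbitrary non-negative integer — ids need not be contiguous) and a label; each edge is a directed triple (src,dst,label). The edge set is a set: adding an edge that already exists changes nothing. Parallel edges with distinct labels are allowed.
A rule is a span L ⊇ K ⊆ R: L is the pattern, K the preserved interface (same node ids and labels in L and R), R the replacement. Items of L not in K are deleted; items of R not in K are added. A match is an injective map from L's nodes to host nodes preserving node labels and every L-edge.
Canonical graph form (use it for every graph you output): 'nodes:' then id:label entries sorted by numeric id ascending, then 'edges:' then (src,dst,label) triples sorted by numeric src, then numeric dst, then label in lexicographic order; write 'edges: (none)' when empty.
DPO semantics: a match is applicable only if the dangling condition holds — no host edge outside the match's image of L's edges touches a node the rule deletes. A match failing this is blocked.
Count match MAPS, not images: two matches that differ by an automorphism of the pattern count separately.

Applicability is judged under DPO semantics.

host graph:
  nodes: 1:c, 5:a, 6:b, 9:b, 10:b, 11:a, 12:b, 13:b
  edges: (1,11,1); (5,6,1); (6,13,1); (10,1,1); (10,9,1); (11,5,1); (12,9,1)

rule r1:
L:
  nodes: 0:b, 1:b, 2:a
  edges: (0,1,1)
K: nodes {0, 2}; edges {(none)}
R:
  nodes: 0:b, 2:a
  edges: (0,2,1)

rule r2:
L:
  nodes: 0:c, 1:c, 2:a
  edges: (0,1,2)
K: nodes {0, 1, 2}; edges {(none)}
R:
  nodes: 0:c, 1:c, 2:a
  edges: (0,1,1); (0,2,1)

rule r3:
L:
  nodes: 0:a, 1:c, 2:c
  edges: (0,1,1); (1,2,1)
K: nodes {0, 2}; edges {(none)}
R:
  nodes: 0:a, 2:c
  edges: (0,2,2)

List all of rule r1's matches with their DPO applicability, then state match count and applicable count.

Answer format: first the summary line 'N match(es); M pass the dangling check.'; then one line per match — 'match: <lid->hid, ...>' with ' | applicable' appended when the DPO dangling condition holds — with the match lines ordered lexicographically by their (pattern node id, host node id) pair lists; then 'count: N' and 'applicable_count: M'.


6 match(es); 2 pass the dangling check.
match: 0->6, 1->13, 2->5 | applicable
match: 0->6, 1->13, 2->11 | applicable
match: 0->10, 1->9, 2->5
match: 0->10, 1->9, 2->11
match: 0->12, 1->9, 2->5
match: 0->12, 1->9, 2->11
count: 6
applicable_count: 2
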